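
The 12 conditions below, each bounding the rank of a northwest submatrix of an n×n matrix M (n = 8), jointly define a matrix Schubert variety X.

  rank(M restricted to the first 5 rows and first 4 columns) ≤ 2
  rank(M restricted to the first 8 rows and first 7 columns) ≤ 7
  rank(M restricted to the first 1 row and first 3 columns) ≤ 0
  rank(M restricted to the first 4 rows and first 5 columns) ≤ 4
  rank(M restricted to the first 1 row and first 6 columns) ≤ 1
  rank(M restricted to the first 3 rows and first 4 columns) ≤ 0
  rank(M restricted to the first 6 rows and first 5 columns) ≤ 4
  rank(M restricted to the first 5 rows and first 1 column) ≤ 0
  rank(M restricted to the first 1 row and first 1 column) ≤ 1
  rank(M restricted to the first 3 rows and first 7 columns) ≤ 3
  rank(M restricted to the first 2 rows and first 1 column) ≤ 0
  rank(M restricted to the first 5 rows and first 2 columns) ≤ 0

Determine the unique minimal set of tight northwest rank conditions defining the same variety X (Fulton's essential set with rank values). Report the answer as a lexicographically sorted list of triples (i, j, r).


Reconstructing r_w from the 12 given conditions:

  i=1: 0 | 0 | 0 | 0 | 1 | 1 | 1 | 1
  i=2: 0 | 0 | 0 | 0 | 1 | 2 | 2 | 2
  i=3: 0 | 0 | 0 | 0 | 1 | 2 | 3 | 3
  i=4: 0 | 0 | 1 | 1 | 2 | 3 | 4 | 4
  i=5: 0 | 0 | 1 | 2 | 3 | 4 | 5 | 5
  i=6: 1 | 1 | 2 | 3 | 4 | 5 | 6 | 6
  i=7: 1 | 2 | 3 | 4 | 5 | 6 | 7 | 7
  i=8: 1 | 2 | 3 | 4 | 5 | 6 | 7 | 8

giving w = (5, 6, 7, 3, 4, 1, 2, 8) via Δ²R.

Fulton essential set (2 of the 16 Rothe cells):

[(3, 4, 0), (5, 2, 0)]


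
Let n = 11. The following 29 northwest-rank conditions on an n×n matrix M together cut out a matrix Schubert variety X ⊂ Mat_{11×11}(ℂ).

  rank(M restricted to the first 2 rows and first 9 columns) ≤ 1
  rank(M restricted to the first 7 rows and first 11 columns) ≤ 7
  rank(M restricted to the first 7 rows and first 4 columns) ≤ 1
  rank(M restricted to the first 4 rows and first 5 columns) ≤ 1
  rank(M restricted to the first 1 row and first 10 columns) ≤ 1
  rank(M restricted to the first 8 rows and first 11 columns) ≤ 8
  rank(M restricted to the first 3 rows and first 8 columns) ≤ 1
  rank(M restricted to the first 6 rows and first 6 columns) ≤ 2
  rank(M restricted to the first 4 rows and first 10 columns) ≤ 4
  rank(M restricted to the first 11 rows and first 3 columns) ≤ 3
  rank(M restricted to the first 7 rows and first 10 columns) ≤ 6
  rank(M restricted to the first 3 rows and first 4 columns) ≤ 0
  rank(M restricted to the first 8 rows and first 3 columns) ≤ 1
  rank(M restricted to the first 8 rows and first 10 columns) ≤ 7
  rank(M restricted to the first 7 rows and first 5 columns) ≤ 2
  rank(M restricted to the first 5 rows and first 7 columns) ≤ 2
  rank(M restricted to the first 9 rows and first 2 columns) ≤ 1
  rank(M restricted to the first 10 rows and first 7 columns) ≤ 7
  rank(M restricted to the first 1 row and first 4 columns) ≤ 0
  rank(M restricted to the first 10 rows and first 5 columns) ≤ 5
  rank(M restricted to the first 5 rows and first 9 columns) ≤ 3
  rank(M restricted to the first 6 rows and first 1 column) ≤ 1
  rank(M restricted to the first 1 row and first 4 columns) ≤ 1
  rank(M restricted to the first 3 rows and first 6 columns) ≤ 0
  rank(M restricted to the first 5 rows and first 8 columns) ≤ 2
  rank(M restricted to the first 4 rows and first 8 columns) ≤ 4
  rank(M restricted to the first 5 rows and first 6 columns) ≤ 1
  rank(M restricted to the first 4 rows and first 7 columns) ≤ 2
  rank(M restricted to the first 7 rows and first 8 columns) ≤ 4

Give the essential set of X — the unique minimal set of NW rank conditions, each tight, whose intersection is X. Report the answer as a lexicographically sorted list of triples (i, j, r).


Rank table r_w(11×11) implied by the 29 constraints:

  i=1: 0, 0, 0, 0, 0, 0, 1, 1, 1, 1, 1
  i=2: 0, 0, 0, 0, 0, 0, 1, 1, 1, 2, 2
  i=3: 0, 0, 0, 0, 0, 0, 1, 1, 2, 3, 3
  i=4: 1, 1, 1, 1, 1, 1, 2, 2, 3, 4, 4
  i=5: 1, 1, 1, 1, 1, 1, 2, 2, 3, 4, 5
  i=6: 1, 1, 1, 1, 2, 2, 3, 3, 4, 5, 6
  i=7: 1, 1, 1, 1, 2, 3, 4, 4, 5, 6, 7
  i=8: 1, 1, 1, 2, 3, 4, 5, 5, 6, 7, 8
  i=9: 1, 1, 2, 3, 4, 5, 6, 6, 7, 8, 9
  i=10: 1, 2, 3, 4, 5, 6, 7, 7, 8, 9, 10
  i=11: 1, 2, 3, 4, 5, 6, 7, 8, 9, 10, 11

hence w(1..11) = (7, 10, 9, 1, 11, 5, 6, 4, 3, 2, 8).

ℓ(w)=36; the 8 essential cells (i,j,r):

[(2, 9, 1), (3, 6, 0), (3, 8, 1), (5, 6, 1), (5, 8, 2), (7, 4, 1), (8, 3, 1), (9, 2, 1)]


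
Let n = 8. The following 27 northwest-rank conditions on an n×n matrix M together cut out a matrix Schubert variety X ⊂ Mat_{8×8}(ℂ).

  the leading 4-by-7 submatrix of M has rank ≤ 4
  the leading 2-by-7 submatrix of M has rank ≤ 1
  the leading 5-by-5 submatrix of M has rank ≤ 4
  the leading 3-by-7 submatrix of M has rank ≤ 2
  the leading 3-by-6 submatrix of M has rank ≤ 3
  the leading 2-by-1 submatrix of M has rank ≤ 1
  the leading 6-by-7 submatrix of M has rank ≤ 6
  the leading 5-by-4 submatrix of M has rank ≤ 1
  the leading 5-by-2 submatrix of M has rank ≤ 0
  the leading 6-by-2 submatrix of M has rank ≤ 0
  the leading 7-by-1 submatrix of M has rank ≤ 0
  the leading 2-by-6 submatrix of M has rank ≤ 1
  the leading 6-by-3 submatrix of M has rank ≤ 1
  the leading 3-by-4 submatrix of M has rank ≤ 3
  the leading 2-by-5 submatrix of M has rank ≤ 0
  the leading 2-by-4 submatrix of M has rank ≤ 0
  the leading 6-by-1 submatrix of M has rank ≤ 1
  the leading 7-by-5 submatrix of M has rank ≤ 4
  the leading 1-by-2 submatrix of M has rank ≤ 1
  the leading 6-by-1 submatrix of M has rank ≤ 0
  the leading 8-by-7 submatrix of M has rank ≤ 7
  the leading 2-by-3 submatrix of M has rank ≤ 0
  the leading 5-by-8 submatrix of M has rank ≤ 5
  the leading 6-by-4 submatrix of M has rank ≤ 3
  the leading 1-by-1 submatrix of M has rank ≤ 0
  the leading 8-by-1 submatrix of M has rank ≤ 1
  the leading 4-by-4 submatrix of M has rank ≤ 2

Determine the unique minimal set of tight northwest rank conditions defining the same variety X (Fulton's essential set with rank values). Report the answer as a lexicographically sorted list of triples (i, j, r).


Recovering R(i,j) via the rank-extension bound from the 27 conditions:

  0 0 0 0 0 1 1 1
  0 0 0 0 0 1 1 2
  0 0 1 1 1 2 2 3
  0 0 1 1 2 3 3 4
  0 0 1 1 2 3 4 5
  0 0 1 2 3 4 5 6
  0 1 2 3 4 5 6 7
  1 2 3 4 5 6 7 8

second differences of R give the permutation w = (6, 8, 3, 5, 7, 4, 2, 1).

D(w) has 22 cells with 5 SE-corners; essential set:

[(2, 5, 0), (2, 7, 1), (5, 4, 1), (6, 2, 0), (7, 1, 0)]


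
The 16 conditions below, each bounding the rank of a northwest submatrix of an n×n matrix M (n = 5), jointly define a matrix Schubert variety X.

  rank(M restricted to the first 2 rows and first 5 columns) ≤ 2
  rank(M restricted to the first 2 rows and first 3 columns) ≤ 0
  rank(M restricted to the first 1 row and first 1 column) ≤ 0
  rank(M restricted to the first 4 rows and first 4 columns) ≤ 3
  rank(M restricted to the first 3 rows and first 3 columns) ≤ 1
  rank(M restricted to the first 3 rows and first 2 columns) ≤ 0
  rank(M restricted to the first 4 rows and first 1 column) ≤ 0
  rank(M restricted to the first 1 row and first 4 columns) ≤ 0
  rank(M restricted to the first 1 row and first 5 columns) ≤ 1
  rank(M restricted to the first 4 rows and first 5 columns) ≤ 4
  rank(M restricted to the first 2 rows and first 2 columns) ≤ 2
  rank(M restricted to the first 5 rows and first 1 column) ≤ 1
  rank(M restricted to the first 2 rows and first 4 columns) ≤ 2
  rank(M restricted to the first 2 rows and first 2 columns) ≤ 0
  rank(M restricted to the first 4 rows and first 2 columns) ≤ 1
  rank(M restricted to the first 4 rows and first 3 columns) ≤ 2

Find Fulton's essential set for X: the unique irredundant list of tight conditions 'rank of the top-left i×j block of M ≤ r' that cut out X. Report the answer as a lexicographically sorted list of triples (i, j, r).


Propagating the 16 rank bounds to every northwest block:

  0  0  0  0  1
  0  0  0  1  2
  0  0  1  2  3
  0  1  2  3  4
  1  2  3  4  5

hence w(1..5) = (5, 4, 3, 2, 1).

Rothe diagram D(w) (10 cells), 4 SE-corners (essential conditions):

[(1, 4, 0), (2, 3, 0), (3, 2, 0), (4, 1, 0)]


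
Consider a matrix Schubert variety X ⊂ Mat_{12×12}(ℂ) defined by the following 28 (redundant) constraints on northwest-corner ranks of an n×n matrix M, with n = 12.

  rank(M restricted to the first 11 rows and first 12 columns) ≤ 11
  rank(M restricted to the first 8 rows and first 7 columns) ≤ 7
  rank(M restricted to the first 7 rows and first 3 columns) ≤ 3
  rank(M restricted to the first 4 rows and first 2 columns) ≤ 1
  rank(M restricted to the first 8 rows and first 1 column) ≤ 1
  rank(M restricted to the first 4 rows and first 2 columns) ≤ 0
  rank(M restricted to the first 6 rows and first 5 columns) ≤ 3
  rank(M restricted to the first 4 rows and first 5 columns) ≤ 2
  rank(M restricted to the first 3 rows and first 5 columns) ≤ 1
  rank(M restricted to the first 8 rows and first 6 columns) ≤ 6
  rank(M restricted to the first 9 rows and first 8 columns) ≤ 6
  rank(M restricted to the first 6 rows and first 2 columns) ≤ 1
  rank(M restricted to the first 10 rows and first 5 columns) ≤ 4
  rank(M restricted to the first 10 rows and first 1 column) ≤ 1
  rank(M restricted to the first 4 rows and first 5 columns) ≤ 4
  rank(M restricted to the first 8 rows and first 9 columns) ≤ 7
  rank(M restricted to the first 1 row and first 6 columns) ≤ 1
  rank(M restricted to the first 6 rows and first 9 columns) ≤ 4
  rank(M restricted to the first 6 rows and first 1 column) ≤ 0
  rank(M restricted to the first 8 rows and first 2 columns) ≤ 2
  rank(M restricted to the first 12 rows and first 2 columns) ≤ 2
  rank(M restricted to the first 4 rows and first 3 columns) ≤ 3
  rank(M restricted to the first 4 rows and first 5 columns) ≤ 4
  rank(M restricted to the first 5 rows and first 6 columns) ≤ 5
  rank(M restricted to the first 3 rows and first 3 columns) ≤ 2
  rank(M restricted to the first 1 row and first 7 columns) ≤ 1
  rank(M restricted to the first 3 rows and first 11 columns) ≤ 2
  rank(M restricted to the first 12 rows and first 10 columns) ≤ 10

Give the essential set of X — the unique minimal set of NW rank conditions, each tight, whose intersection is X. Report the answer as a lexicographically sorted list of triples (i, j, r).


Rank table r_w(12×12) implied by the 28 constraints:

  i=1: 0 0 1 1 1 1 1 1 1 1 1 1
  i=2: 0 0 1 1 1 2 2 2 2 2 2 2
  i=3: 0 0 1 1 1 2 2 2 2 2 2 3
  i=4: 0 0 1 2 2 3 3 3 3 3 3 4
  i=5: 0 1 2 3 3 4 4 4 4 4 4 5
  i=6: 0 1 2 3 3 4 4 4 4 5 5 6
  i=7: 1 2 3 4 4 5 5 5 5 6 6 7
  i=8: 1 2 3 4 4 5 6 6 6 7 7 8
  i=9: 1 2 3 4 4 5 6 6 7 8 8 9
  i=10: 1 2 3 4 4 5 6 7 8 9 9 10
  i=11: 1 2 3 4 5 6 7 8 9 10 10 11
  i=12: 1 2 3 4 5 6 7 8 9 10 11 12

so w = (3, 6, 12, 4, 2, 10, 1, 7, 9, 8, 5, 11).

8 SE-corners of the 27-cell Rothe diagram give Ess(w):

[(3, 5, 1), (3, 11, 2), (4, 2, 0), (6, 1, 0), (6, 5, 3), (6, 9, 4), (9, 8, 6), (10, 5, 4)]


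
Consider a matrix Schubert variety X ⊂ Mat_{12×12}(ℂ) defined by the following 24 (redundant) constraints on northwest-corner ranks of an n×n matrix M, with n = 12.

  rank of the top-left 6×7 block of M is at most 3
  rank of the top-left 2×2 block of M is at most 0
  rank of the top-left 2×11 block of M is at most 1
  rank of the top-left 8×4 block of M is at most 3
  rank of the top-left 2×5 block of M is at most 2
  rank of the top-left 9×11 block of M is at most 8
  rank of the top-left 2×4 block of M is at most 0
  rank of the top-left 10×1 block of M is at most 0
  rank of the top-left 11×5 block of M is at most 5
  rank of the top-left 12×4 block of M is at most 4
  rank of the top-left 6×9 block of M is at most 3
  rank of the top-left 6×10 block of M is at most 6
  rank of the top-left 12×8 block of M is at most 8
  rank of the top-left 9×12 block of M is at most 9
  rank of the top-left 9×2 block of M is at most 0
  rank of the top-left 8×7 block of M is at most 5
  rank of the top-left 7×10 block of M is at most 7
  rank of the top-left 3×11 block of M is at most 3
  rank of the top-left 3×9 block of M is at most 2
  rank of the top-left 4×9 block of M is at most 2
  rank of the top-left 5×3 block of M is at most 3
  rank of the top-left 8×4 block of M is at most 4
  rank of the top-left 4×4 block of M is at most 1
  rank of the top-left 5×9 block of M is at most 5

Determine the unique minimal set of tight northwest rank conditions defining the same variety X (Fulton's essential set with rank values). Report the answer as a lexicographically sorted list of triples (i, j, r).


Rank table r_w(12×12) implied by the 24 constraints:

  i=1: 0, 0, 0, 0, 1, 1, 1, 1, 1, 1, 1, 1
  i=2: 0, 0, 0, 0, 1, 1, 1, 1, 1, 1, 1, 2
  i=3: 0, 0, 1, 1, 2, 2, 2, 2, 2, 2, 2, 3
  i=4: 0, 0, 1, 1, 2, 2, 2, 2, 2, 3, 3, 4
  i=5: 0, 0, 1, 2, 3, 3, 3, 3, 3, 4, 4, 5
  i=6: 0, 0, 1, 2, 3, 3, 3, 3, 3, 4, 5, 6
  i=7: 0, 0, 1, 2, 3, 4, 4, 4, 4, 5, 6, 7
  i=8: 0, 0, 1, 2, 3, 4, 5, 5, 5, 6, 7, 8
  i=9: 0, 0, 1, 2, 3, 4, 5, 6, 6, 7, 8, 9
  i=10: 0, 1, 2, 3, 4, 5, 6, 7, 7, 8, 9, 10
  i=11: 1, 2, 3, 4, 5, 6, 7, 8, 8, 9, 10, 11
  i=12: 1, 2, 3, 4, 5, 6, 7, 8, 9, 10, 11, 12

giving w = (5, 12, 3, 10, 4, 11, 6, 7, 8, 2, 1, 9) via Δ²R.

Fulton essential set (7 of the 38 Rothe cells):

[(2, 4, 0), (2, 11, 1), (4, 4, 1), (4, 9, 2), (6, 9, 3), (9, 2, 0), (10, 1, 0)]


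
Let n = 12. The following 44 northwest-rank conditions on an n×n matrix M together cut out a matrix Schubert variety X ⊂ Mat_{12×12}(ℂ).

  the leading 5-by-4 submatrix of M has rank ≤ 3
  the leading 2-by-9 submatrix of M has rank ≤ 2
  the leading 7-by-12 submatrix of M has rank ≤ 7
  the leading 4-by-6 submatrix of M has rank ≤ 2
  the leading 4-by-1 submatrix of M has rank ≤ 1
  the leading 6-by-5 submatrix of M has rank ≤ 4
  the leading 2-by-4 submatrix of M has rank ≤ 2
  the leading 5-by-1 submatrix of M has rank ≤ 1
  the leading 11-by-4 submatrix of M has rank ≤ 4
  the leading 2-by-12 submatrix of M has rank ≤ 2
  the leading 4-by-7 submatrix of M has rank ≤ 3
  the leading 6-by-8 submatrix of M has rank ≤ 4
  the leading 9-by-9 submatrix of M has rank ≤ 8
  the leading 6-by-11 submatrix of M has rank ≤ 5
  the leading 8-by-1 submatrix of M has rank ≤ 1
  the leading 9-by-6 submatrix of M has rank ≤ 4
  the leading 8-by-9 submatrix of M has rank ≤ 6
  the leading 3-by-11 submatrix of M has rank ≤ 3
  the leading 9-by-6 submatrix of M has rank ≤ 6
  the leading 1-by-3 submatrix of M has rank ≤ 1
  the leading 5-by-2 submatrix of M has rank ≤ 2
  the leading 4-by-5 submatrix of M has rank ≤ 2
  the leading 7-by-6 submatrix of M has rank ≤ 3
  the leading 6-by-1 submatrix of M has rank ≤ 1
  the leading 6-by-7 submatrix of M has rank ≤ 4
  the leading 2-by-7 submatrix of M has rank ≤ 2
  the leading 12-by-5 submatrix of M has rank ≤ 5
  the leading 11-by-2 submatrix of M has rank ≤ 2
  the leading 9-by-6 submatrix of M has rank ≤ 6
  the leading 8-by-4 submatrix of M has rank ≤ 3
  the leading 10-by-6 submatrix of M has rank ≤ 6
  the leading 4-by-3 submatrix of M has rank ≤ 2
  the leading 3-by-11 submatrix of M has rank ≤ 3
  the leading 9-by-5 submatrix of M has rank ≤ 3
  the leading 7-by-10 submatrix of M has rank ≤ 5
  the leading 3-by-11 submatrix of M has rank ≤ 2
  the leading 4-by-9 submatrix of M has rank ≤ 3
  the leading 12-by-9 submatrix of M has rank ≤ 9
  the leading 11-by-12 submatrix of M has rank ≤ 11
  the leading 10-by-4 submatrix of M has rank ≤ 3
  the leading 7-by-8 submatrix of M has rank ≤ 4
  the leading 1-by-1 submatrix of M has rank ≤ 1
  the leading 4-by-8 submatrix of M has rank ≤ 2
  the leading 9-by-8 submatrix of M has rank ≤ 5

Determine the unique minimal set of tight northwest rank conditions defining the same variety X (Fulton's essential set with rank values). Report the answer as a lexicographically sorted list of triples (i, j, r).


Recovering R(i,j) via the rank-extension bound from the 44 conditions:

  R[1]: 1 | 1 | 1 | 1 | 1 | 1 | 1 | 1 | 1 | 1 | 1 | 1
  R[2]: 1 | 2 | 2 | 2 | 2 | 2 | 2 | 2 | 2 | 2 | 2 | 2
  R[3]: 1 | 2 | 2 | 2 | 2 | 2 | 2 | 2 | 2 | 2 | 2 | 3
  R[4]: 1 | 2 | 2 | 2 | 2 | 2 | 2 | 2 | 3 | 3 | 3 | 4
  R[5]: 1 | 2 | 3 | 3 | 3 | 3 | 3 | 3 | 4 | 4 | 4 | 5
  R[6]: 1 | 2 | 3 | 3 | 3 | 3 | 4 | 4 | 5 | 5 | 5 | 6
  R[7]: 1 | 2 | 3 | 3 | 3 | 3 | 4 | 4 | 5 | 5 | 6 | 7
  R[8]: 1 | 2 | 3 | 3 | 3 | 4 | 5 | 5 | 6 | 6 | 7 | 8
  R[9]: 1 | 2 | 3 | 3 | 3 | 4 | 5 | 5 | 6 | 7 | 8 | 9
  R[10]: 1 | 2 | 3 | 3 | 4 | 5 | 6 | 6 | 7 | 8 | 9 | 10
  R[11]: 1 | 2 | 3 | 4 | 5 | 6 | 7 | 7 | 8 | 9 | 10 | 11
  R[12]: 1 | 2 | 3 | 4 | 5 | 6 | 7 | 8 | 9 | 10 | 11 | 12

second differences of R give the permutation w = (1, 2, 12, 9, 3, 7, 11, 6, 10, 5, 4, 8).

8 SE-corners of the 29-cell Rothe diagram give Ess(w):

[(3, 11, 2), (4, 8, 2), (7, 6, 3), (7, 8, 4), (7, 10, 5), (9, 5, 3), (9, 8, 5), (10, 4, 3)]


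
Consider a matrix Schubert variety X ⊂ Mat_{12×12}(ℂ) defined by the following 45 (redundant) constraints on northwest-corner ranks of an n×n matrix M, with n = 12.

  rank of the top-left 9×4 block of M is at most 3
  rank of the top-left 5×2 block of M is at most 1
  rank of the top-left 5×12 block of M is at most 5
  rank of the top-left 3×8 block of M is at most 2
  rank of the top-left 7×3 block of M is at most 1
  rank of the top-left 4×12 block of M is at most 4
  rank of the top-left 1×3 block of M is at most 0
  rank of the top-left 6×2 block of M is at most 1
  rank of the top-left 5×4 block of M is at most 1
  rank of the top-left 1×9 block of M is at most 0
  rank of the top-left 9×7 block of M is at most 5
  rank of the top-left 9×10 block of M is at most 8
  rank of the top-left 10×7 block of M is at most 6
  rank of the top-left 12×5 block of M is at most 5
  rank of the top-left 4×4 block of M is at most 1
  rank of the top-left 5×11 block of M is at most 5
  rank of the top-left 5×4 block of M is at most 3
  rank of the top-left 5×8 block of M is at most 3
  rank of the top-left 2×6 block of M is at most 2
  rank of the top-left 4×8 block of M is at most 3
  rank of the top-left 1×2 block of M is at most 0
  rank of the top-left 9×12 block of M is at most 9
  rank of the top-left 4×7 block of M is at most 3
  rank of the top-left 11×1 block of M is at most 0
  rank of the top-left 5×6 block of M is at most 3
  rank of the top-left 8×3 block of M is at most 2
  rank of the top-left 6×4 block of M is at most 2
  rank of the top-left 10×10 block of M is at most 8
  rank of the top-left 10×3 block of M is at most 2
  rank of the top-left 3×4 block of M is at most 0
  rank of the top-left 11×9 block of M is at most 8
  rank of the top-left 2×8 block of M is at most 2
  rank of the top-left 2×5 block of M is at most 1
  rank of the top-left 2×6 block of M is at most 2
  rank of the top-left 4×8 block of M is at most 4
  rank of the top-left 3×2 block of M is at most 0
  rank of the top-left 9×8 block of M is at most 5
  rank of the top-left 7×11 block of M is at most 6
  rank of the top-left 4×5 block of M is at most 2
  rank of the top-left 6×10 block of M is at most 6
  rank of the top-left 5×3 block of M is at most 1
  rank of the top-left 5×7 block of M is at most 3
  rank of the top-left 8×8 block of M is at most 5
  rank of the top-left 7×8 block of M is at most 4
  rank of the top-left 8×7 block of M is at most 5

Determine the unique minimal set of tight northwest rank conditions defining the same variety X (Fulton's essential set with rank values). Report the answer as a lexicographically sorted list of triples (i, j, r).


Computing R[i][j] = min implied NW-rank bound (n=12, 45 conditions):

  i=1: 0  0  0  0  0  0  0  0  0  1  1  1
  i=2: 0  0  0  0  1  1  1  1  1  2  2  2
  i=3: 0  0  0  0  1  2  2  2  2  3  3  3
  i=4: 0  1  1  1  2  3  3  3  3  4  4  4
  i=5: 0  1  1  1  2  3  3  3  4  5  5  5
  i=6: 0  1  1  2  3  4  4  4  5  6  6  6
  i=7: 0  1  1  2  3  4  4  4  5  6  6  7
  i=8: 0  1  2  3  4  5  5  5  6  7  7  8
  i=9: 0  1  2  3  4  5  5  5  6  7  8  9
  i=10: 0  1  2  3  4  5  6  6  7  8  9  10
  i=11: 0  1  2  3  4  5  6  7  8  9  10  11
  i=12: 1  2  3  4  5  6  7  8  9  10  11  12

reading off 1-entries of Δ²R: w = (10, 5, 6, 2, 9, 4, 12, 3, 11, 7, 8, 1).

Rothe diagram D(w) (36 cells), 9 SE-corners (essential conditions):

[(1, 9, 0), (3, 4, 0), (5, 4, 1), (5, 8, 3), (7, 3, 1), (7, 8, 4), (7, 11, 6), (9, 8, 5), (11, 1, 0)]


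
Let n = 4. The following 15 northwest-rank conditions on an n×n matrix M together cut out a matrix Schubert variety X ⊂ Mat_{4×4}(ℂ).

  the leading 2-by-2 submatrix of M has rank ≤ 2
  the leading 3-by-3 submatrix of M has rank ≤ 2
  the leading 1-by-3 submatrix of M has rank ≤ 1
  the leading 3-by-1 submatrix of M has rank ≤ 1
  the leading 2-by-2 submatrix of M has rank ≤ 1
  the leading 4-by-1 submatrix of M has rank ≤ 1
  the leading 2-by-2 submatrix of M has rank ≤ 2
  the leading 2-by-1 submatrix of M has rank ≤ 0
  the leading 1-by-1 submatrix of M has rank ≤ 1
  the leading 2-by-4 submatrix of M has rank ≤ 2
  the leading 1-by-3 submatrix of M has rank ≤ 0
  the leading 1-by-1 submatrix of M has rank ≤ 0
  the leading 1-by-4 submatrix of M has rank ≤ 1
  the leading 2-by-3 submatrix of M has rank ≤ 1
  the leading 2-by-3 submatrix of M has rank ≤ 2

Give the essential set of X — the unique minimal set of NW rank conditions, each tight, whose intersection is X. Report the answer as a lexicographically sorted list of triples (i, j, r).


The tightest implied rank at each (i,j), from the 15 conditions:

  R[1]: 0 0 0 1
  R[2]: 0 1 1 2
  R[3]: 1 2 2 3
  R[4]: 1 2 3 4

hence w(1..4) = (4, 2, 1, 3).

Rothe diagram D(w) (4 cells), 2 SE-corners (essential conditions):

[(1, 3, 0), (2, 1, 0)]


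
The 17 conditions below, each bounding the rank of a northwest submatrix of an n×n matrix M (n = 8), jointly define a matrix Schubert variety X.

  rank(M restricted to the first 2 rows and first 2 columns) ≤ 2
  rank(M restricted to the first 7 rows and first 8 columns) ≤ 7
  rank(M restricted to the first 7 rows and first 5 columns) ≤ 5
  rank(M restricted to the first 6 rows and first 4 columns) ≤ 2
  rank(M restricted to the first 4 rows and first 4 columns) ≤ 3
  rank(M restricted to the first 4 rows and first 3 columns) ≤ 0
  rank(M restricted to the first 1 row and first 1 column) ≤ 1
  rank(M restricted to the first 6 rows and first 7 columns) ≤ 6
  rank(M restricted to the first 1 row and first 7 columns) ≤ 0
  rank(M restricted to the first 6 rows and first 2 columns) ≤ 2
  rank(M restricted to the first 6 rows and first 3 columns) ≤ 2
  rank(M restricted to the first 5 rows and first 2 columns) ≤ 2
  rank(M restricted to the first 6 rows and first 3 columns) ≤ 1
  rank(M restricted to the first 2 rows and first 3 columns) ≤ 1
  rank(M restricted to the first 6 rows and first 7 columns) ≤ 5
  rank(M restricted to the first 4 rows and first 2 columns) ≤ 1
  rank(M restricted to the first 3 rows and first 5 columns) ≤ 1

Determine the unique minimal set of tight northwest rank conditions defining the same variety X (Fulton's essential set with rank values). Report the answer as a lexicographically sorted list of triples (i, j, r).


Rank table r_w(8×8) implied by the 17 constraints:

  R[1]: 0 | 0 | 0 | 0 | 0 | 0 | 0 | 1
  R[2]: 0 | 0 | 0 | 1 | 1 | 1 | 1 | 2
  R[3]: 0 | 0 | 0 | 1 | 1 | 2 | 2 | 3
  R[4]: 0 | 0 | 0 | 1 | 2 | 3 | 3 | 4
  R[5]: 1 | 1 | 1 | 2 | 3 | 4 | 4 | 5
  R[6]: 1 | 1 | 1 | 2 | 3 | 4 | 5 | 6
  R[7]: 1 | 2 | 2 | 3 | 4 | 5 | 6 | 7
  R[8]: 1 | 2 | 3 | 4 | 5 | 6 | 7 | 8

hence w(1..8) = (8, 4, 6, 5, 1, 7, 2, 3).

D(w) has 19 cells with 4 SE-corners; essential set:

[(1, 7, 0), (3, 5, 1), (4, 3, 0), (6, 3, 1)]


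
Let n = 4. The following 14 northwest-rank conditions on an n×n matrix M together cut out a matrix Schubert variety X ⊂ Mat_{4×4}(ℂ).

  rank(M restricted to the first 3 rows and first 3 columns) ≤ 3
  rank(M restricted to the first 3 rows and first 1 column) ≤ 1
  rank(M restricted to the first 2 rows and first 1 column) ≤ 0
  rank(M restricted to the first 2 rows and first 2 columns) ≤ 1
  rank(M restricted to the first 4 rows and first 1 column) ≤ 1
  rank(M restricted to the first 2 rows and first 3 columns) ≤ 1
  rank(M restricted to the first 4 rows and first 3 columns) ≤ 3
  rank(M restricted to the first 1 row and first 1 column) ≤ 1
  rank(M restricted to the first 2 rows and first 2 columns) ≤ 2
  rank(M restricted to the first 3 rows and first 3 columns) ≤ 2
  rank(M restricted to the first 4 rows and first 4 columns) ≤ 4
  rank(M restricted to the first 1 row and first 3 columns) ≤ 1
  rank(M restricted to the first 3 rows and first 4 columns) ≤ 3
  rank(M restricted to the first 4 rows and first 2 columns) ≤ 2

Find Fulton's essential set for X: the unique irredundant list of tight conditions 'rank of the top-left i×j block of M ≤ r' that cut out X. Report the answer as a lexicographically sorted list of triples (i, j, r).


Propagating the 14 rank bounds to every northwest block:

  0 1 1 1
  0 1 1 2
  1 2 2 3
  1 2 3 4

second differences of R give the permutation w = (2, 4, 1, 3).

Fulton essential set (2 of the 3 Rothe cells):

[(2, 1, 0), (2, 3, 1)]


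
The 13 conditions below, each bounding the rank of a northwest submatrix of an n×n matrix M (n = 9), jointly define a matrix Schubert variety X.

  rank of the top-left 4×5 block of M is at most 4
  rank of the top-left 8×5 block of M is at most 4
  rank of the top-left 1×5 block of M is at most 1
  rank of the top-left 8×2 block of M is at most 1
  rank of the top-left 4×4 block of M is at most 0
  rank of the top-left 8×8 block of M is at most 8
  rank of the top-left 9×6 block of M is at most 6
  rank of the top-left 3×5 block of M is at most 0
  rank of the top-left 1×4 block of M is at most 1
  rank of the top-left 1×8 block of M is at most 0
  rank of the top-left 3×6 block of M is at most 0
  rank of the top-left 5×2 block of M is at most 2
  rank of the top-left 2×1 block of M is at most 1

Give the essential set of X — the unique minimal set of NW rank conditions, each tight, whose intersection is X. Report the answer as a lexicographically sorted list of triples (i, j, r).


Computing R[i][j] = min implied NW-rank bound (n=9, 13 conditions):

  i=1: 0, 0, 0, 0, 0, 0, 0, 0, 1
  i=2: 0, 0, 0, 0, 0, 0, 1, 1, 2
  i=3: 0, 0, 0, 0, 0, 0, 1, 2, 3
  i=4: 0, 0, 0, 0, 1, 1, 2, 3, 4
  i=5: 1, 1, 1, 1, 2, 2, 3, 4, 5
  i=6: 1, 1, 2, 2, 3, 3, 4, 5, 6
  i=7: 1, 1, 2, 3, 4, 4, 5, 6, 7
  i=8: 1, 1, 2, 3, 4, 5, 6, 7, 8
  i=9: 1, 2, 3, 4, 5, 6, 7, 8, 9

reading off 1-entries of Δ²R: w = (9, 7, 8, 5, 1, 3, 4, 6, 2).

Rothe diagram D(w) (27 cells), 4 SE-corners (essential conditions):

[(1, 8, 0), (3, 6, 0), (4, 4, 0), (8, 2, 1)]


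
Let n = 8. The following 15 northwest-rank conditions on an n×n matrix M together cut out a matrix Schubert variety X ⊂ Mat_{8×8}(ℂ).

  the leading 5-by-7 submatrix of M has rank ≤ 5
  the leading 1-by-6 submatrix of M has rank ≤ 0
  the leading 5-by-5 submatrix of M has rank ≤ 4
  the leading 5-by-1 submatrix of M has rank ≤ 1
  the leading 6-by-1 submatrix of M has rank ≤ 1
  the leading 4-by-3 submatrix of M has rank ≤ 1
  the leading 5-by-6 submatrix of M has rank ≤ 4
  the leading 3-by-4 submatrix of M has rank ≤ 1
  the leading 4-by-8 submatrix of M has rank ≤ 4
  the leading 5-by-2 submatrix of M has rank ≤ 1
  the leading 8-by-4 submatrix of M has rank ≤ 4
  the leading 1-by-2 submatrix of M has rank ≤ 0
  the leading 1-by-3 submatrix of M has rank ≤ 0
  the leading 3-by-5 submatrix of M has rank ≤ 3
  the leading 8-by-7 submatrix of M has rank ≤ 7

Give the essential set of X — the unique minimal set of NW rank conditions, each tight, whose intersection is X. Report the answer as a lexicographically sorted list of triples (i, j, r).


The tightest implied rank at each (i,j), from the 15 conditions:

  row 1: 0, 0, 0, 0, 0, 0, 1, 1
  row 2: 1, 1, 1, 1, 1, 1, 2, 2
  row 3: 1, 1, 1, 1, 2, 2, 3, 3
  row 4: 1, 1, 1, 2, 3, 3, 4, 4
  row 5: 1, 1, 2, 3, 4, 4, 5, 5
  row 6: 1, 2, 3, 4, 5, 5, 6, 6
  row 7: 1, 2, 3, 4, 5, 6, 7, 7
  row 8: 1, 2, 3, 4, 5, 6, 7, 8

second differences of R give the permutation w = (7, 1, 5, 4, 3, 2, 6, 8).

D(w) has 12 cells with 4 SE-corners; essential set:

[(1, 6, 0), (3, 4, 1), (4, 3, 1), (5, 2, 1)]


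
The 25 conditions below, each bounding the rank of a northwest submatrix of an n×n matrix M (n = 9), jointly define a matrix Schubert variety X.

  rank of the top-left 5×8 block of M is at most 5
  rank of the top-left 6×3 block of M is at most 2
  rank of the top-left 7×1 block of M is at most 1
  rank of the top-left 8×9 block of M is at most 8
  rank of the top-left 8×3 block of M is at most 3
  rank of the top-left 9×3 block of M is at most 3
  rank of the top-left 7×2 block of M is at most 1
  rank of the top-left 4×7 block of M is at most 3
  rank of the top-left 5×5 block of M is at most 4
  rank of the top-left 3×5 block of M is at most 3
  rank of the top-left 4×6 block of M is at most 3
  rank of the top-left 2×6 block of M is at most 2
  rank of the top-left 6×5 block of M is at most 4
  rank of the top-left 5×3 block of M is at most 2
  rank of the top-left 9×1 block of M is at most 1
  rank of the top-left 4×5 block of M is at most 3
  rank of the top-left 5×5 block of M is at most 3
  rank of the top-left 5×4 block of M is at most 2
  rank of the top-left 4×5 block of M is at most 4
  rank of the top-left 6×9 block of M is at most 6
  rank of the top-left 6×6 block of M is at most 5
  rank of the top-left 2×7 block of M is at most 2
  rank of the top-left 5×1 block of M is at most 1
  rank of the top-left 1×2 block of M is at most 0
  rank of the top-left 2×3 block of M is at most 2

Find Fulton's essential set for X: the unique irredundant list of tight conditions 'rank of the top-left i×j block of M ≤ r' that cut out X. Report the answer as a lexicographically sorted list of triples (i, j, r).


Rank table r_w(9×9) implied by the 25 constraints:

  R[1]: 0 | 0 | 1 | 1 | 1 | 1 | 1 | 1 | 1
  R[2]: 1 | 1 | 2 | 2 | 2 | 2 | 2 | 2 | 2
  R[3]: 1 | 1 | 2 | 2 | 3 | 3 | 3 | 3 | 3
  R[4]: 1 | 1 | 2 | 2 | 3 | 3 | 3 | 4 | 4
  R[5]: 1 | 1 | 2 | 2 | 3 | 4 | 4 | 5 | 5
  R[6]: 1 | 1 | 2 | 3 | 4 | 5 | 5 | 6 | 6
  R[7]: 1 | 1 | 2 | 3 | 4 | 5 | 6 | 7 | 7
  R[8]: 1 | 2 | 3 | 4 | 5 | 6 | 7 | 8 | 8
  R[9]: 1 | 2 | 3 | 4 | 5 | 6 | 7 | 8 | 9

so w = (3, 1, 5, 8, 6, 4, 7, 2, 9).

4 SE-corners of the 12-cell Rothe diagram give Ess(w):

[(1, 2, 0), (4, 7, 3), (5, 4, 2), (7, 2, 1)]


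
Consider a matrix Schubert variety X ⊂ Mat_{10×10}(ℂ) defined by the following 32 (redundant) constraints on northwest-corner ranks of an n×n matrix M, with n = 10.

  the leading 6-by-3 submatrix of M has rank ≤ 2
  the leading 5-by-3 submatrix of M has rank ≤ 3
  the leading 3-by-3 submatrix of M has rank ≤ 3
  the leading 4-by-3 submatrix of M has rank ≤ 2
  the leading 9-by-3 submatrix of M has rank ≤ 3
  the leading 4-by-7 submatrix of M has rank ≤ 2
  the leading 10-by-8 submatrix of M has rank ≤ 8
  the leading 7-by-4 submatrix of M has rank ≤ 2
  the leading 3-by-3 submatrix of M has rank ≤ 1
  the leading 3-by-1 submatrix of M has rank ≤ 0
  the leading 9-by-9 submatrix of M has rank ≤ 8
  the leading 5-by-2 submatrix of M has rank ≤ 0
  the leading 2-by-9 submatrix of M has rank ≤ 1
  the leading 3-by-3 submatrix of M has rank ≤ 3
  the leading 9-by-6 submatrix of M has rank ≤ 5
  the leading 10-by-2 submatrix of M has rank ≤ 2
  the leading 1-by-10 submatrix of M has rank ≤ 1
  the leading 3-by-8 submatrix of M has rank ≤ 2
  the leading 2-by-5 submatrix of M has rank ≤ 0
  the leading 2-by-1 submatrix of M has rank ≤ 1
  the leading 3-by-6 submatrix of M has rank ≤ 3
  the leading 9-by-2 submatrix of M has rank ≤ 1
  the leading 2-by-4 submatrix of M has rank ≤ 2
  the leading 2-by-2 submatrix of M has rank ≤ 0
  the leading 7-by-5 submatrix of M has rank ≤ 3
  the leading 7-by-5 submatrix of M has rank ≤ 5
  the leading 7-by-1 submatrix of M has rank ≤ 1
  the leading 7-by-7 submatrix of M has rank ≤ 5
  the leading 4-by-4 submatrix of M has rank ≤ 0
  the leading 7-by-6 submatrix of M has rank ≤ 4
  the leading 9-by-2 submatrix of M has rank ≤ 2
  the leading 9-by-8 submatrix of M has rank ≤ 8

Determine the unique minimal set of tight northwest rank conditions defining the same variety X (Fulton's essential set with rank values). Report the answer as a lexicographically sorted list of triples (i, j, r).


Rank table r_w(10×10) implied by the 32 constraints:

  R[1]: 0, 0, 0, 0, 0, 1, 1, 1, 1, 1
  R[2]: 0, 0, 0, 0, 0, 1, 1, 1, 1, 2
  R[3]: 0, 0, 0, 0, 1, 2, 2, 2, 2, 3
  R[4]: 0, 0, 0, 0, 1, 2, 2, 3, 3, 4
  R[5]: 0, 0, 1, 1, 2, 3, 3, 4, 4, 5
  R[6]: 1, 1, 2, 2, 3, 4, 4, 5, 5, 6
  R[7]: 1, 1, 2, 2, 3, 4, 5, 6, 6, 7
  R[8]: 1, 1, 2, 3, 4, 5, 6, 7, 7, 8
  R[9]: 1, 1, 2, 3, 4, 5, 6, 7, 8, 9
  R[10]: 1, 2, 3, 4, 5, 6, 7, 8, 9, 10

giving w = (6, 10, 5, 8, 3, 1, 7, 4, 9, 2) via Δ²R.

Fulton essential set (7 of the 28 Rothe cells):

[(2, 5, 0), (2, 9, 1), (4, 4, 0), (4, 7, 2), (5, 2, 0), (7, 4, 2), (9, 2, 1)]


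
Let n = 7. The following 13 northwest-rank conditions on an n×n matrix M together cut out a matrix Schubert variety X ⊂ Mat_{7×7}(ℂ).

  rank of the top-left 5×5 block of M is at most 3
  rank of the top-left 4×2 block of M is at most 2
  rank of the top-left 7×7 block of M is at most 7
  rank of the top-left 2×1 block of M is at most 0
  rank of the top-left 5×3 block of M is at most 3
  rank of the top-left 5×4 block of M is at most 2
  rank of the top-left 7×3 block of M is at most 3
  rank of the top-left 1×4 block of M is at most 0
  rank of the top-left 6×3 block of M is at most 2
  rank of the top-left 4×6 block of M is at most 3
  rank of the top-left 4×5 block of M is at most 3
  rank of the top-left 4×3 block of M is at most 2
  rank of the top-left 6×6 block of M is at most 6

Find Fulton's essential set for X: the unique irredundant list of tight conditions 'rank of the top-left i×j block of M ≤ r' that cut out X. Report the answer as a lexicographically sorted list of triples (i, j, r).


Propagating the 13 rank bounds to every northwest block:

  i=1: 0, 0, 0, 0, 1, 1, 1
  i=2: 0, 1, 1, 1, 2, 2, 2
  i=3: 1, 2, 2, 2, 3, 3, 3
  i=4: 1, 2, 2, 2, 3, 3, 4
  i=5: 1, 2, 2, 2, 3, 4, 5
  i=6: 1, 2, 2, 3, 4, 5, 6
  i=7: 1, 2, 3, 4, 5, 6, 7

giving w = (5, 2, 1, 7, 6, 4, 3) via Δ²R.

Rothe diagram D(w) (11 cells), 5 SE-corners (essential conditions):

[(1, 4, 0), (2, 1, 0), (4, 6, 3), (5, 4, 2), (6, 3, 2)]


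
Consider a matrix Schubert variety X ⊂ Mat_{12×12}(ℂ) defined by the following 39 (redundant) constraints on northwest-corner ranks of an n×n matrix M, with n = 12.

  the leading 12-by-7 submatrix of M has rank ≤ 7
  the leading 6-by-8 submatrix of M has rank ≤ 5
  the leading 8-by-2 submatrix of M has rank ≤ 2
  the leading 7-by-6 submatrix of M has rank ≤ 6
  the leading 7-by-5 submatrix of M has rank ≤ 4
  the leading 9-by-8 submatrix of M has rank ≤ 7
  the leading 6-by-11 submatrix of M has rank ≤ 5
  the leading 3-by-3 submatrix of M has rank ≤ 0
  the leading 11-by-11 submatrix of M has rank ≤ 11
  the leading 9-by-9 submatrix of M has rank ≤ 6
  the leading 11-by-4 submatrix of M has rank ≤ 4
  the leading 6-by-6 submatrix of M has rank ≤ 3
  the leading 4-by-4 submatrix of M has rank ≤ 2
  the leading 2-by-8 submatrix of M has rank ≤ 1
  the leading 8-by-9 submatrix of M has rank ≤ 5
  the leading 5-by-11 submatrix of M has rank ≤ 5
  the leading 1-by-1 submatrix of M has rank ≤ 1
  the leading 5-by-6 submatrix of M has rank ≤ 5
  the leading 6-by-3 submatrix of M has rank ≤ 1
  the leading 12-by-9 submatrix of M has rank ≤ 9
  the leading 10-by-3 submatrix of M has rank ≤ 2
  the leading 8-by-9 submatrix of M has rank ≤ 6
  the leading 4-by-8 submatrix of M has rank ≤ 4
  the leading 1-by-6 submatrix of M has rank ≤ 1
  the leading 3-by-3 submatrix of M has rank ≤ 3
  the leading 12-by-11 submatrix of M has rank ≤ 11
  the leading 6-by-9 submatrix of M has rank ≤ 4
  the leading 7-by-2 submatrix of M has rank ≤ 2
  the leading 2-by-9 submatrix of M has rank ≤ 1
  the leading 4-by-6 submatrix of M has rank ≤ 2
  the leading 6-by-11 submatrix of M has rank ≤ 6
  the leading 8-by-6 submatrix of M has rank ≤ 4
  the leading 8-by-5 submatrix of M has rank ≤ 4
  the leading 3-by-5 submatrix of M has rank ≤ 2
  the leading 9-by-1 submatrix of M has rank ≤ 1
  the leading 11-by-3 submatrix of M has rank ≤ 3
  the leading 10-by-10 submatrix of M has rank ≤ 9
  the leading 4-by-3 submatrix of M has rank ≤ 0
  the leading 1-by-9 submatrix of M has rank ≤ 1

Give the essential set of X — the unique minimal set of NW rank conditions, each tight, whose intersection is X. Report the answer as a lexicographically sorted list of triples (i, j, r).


The tightest implied rank at each (i,j), from the 39 conditions:

  0 0 0 1 1 1 1 1 1 1 1 1
  0 0 0 1 1 1 1 1 1 2 2 2
  0 0 0 1 2 2 2 2 2 3 3 3
  0 0 0 1 2 2 3 3 3 4 4 4
  1 1 1 2 3 3 4 4 4 5 5 5
  1 1 1 2 3 3 4 4 4 5 5 6
  1 2 2 3 4 4 5 5 5 6 6 7
  1 2 2 3 4 4 5 5 5 6 7 8
  1 2 2 3 4 5 6 6 6 7 8 9
  1 2 2 3 4 5 6 7 7 8 9 10
  1 2 3 4 5 6 7 8 8 9 10 11
  1 2 3 4 5 6 7 8 9 10 11 12

reading off 1-entries of Δ²R: w = (4, 10, 5, 7, 1, 12, 2, 11, 6, 8, 3, 9).

|D(w)|=30, |Ess(w)|=10:

[(2, 9, 1), (4, 3, 0), (4, 6, 2), (6, 3, 1), (6, 6, 3), (6, 9, 4), (6, 11, 5), (8, 6, 4), (8, 9, 5), (10, 3, 2)]


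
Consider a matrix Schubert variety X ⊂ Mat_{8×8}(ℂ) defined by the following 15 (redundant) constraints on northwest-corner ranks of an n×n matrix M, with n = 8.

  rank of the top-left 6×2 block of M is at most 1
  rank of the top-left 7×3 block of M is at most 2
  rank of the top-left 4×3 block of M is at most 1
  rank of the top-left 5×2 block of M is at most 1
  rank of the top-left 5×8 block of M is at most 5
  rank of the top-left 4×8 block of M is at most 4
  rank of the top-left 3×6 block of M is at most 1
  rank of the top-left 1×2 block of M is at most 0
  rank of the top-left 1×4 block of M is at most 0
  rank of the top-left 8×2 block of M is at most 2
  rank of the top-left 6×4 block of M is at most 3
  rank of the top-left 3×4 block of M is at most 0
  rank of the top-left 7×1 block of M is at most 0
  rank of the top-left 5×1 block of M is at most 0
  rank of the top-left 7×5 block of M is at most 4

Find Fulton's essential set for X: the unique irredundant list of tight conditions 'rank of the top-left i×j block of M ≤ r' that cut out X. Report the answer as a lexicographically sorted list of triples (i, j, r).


Computing R[i][j] = min implied NW-rank bound (n=8, 15 conditions):

  0 | 0 | 0 | 0 | 1 | 1 | 1 | 1
  0 | 0 | 0 | 0 | 1 | 1 | 2 | 2
  0 | 0 | 0 | 0 | 1 | 1 | 2 | 3
  0 | 1 | 1 | 1 | 2 | 2 | 3 | 4
  0 | 1 | 2 | 2 | 3 | 3 | 4 | 5
  0 | 1 | 2 | 3 | 4 | 4 | 5 | 6
  0 | 1 | 2 | 3 | 4 | 5 | 6 | 7
  1 | 2 | 3 | 4 | 5 | 6 | 7 | 8

so w = (5, 7, 8, 2, 3, 4, 6, 1).

Rothe diagram D(w) (18 cells), 3 SE-corners (essential conditions):

[(3, 4, 0), (3, 6, 1), (7, 1, 0)]


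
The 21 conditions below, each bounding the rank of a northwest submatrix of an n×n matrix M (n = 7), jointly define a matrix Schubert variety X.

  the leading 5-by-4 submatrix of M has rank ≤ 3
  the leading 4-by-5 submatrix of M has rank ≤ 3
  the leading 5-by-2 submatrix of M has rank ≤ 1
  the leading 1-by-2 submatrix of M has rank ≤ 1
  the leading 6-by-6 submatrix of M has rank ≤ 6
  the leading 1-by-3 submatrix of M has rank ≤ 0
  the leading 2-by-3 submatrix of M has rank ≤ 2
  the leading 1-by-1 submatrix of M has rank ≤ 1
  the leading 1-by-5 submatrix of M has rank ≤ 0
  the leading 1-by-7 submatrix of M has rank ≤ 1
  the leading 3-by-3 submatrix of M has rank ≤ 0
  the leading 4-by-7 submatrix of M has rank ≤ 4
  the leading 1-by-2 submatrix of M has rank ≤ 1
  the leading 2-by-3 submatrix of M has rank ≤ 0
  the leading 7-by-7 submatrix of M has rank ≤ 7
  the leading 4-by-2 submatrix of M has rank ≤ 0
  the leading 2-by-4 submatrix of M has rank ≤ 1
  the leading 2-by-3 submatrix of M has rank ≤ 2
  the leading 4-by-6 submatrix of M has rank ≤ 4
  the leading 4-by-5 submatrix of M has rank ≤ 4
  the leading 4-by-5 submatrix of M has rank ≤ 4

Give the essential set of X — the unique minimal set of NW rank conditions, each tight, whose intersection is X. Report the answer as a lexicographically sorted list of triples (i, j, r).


Reconstructing r_w from the 21 given conditions:

  i=1: 0, 0, 0, 0, 0, 1, 1
  i=2: 0, 0, 0, 1, 1, 2, 2
  i=3: 0, 0, 0, 1, 2, 3, 3
  i=4: 0, 0, 1, 2, 3, 4, 4
  i=5: 1, 1, 2, 3, 4, 5, 5
  i=6: 1, 2, 3, 4, 5, 6, 6
  i=7: 1, 2, 3, 4, 5, 6, 7

the unique w with this rank table is (6, 4, 5, 3, 1, 2, 7).

Fulton essential set (3 of the 13 Rothe cells):

[(1, 5, 0), (3, 3, 0), (4, 2, 0)]
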